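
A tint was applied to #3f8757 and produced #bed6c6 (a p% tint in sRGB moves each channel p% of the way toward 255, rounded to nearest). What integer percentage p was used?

66%

#3f8757 is rgb(63, 135, 87); #bed6c6 is rgb(190, 214, 198).
On the R channel (widest range): 190 ≈ 63 + (p/100)(255 − 63), so p ≈ 100×(190 − 63)/(255 − 63) = 12700/192 = 66.15.
p = 66 reproduces all three channels after rounding.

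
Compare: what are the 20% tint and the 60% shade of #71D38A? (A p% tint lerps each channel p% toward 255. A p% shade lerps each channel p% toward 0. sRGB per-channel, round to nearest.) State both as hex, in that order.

#71D38A is rgb(113, 211, 138).
20% tint:
  R: 113 + 28.4 = 141.4 → 141
  G: 211 + 0.2×(255−211) = 211 + 8.8 = 219.8 → 220
  B: 138 + 0.2×(255−138) = 138 + 23.4 = 161.4 → 161
  → #8DDCA1
60% shade:
  R: 113 − 67.8 = 45.2 → 45
  G: 211 − 126.6 = 84.4 → 84
  B: 138 − 82.8 = 55.2 → 55
  → #2D5437

#8DDCA1, #2D5437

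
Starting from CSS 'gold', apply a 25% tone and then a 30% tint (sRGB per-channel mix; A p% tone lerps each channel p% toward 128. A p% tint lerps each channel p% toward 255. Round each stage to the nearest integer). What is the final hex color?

CSS gold is rgb(255, 215, 0).
A 25% tone moves each channel 25% toward 128:
  R: 255 + 0.25×(128−255) = 255 − 31.75 = 223.25 → 223
  G: 215 − 21.75 = 193.25 → 193
  B: 0 + 0.25×(128−0) = 0 + 32 = 32 → 32
After the tone: rgb(223, 193, 32) = #DFC120.
Lerp each channel 30% toward 255:
  R: 223 + 9.6 = 232.6 → 233
  G: 193 + 18.6 = 211.6 → 212
  B: 32 + 0.3×(255−32) = 32 + 66.9 = 98.9 → 99
rgb(233, 212, 99) = #E9D463.

#E9D463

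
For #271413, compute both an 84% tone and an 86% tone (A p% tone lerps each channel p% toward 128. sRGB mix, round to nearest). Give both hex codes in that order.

#726F6F, #747171

#271413 is rgb(39, 20, 19).
84% tone:
  R: 39 + 0.84×(128−39) = 39 + 74.76 = 113.76 → 114
  G: 20 + 0.84×(128−20) = 20 + 90.72 = 110.72 → 111
  B: 19 + 91.56 = 110.56 → 111
  → #726F6F
86% tone:
  R: 39 + 0.86×(128−39) = 39 + 76.54 = 115.54 → 116
  G: 20 + 0.86×(128−20) = 20 + 92.88 = 112.88 → 113
  B: 19 + 0.86×(128−19) = 19 + 93.74 = 112.74 → 113
  → #747171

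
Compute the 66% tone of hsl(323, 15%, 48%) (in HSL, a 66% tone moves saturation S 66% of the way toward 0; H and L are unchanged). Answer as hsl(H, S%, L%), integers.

hsl(323, 5%, 48%)

S moves 66% from 15 toward 0: 15 − 9.9 = 5.1 → 5.
H and L are unchanged.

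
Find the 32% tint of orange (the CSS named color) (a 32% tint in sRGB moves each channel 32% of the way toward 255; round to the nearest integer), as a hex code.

CSS orange is rgb(255, 165, 0).
A 32% tint moves each channel 32% toward 255:
  R: 255 + 0.32×(255−255) = 255 + 0 = 255 → 255
  G: 165 + 28.8 = 193.8 → 194
  B: 0 + 81.6 = 81.6 → 82
rgb(255, 194, 82) = #FFC252.

#FFC252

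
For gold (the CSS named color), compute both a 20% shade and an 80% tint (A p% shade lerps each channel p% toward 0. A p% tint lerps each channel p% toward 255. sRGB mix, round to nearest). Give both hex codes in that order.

CSS gold is rgb(255, 215, 0).
20% shade:
  R: 255 + 0.2×(0−255) = 255 − 51 = 204 → 204
  G: 215 − 43 = 172 → 172
  B: 0 + 0.2×(0−0) = 0 + 0 = 0 → 0
  → #ccac00
80% tint:
  R: 255 + 0.8×(255−255) = 255 + 0 = 255 → 255
  G: 215 + 0.8×(255−215) = 215 + 32 = 247 → 247
  B: 0 + 0.8×(255−0) = 0 + 204 = 204 → 204
  → #fff7cc

#ccac00, #fff7cc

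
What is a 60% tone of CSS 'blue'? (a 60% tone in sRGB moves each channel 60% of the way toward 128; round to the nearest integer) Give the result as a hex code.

#4D4DB3

CSS blue is rgb(0, 0, 255).
Lerp each channel 60% toward 128:
  R: 0 + 0.6×(128−0) = 0 + 76.8 = 76.8 → 77
  G: 0 + 76.8 = 76.8 → 77
  B: 255 − 76.2 = 178.8 → 179
rgb(77, 77, 179) = #4D4DB3.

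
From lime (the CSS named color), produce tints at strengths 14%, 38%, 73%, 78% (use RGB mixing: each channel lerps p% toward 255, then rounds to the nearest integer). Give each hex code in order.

CSS lime is rgb(0, 255, 0).
14%: (0 + 35.7 = 35.7→36, 255→255, 0 + 35.7 = 35.7→36) → #24FF24
38%: (0 + 96.9 = 96.9→97, 255→255, 0 + 96.9 = 96.9→97) → #61FF61
73%: (0 + 186.15 = 186.15→186, 255→255, 0 + 186.15 = 186.15→186) → #BAFFBA
78%: (0 + 198.9 = 198.9→199, 255→255, 0 + 198.9 = 198.9→199) → #C7FFC7

#24FF24, #61FF61, #BAFFBA, #C7FFC7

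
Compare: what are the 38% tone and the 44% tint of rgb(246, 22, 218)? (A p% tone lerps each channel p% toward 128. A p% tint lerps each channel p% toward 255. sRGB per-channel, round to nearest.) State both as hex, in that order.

#C93EB8, #FA7DEA

38% tone:
  R: 246 + 0.38×(128−246) = 246 − 44.84 = 201.16 → 201
  G: 22 + 0.38×(128−22) = 22 + 40.28 = 62.28 → 62
  B: 218 − 34.2 = 183.8 → 184
  → #C93EB8
44% tint:
  R: 246 + 0.44×(255−246) = 246 + 3.96 = 249.96 → 250
  G: 22 + 0.44×(255−22) = 22 + 102.52 = 124.52 → 125
  B: 218 + 0.44×(255−218) = 218 + 16.28 = 234.28 → 234
  → #FA7DEA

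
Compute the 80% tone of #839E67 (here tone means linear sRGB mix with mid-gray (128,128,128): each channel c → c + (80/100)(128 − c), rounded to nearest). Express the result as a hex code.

#839E67 is rgb(131, 158, 103).
Per channel, c → c + 0.8(128 − c):
  R: 131 − 2.4 = 128.6 → 129
  G: 158 + 0.8×(128−158) = 158 − 24 = 134 → 134
  B: 103 + 0.8×(128−103) = 103 + 20 = 123 → 123
rgb(129, 134, 123) = #81867B.

#81867B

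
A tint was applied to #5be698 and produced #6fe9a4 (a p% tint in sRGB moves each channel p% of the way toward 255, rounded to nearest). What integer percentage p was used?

12%

#5be698 is rgb(91, 230, 152); #6fe9a4 is rgb(111, 233, 164).
On the R channel (widest range): 111 ≈ 91 + (p/100)(255 − 91), so p ≈ 100×(111 − 91)/(255 − 91) = 2000/164 = 12.20.
p = 12 reproduces all three channels after rounding.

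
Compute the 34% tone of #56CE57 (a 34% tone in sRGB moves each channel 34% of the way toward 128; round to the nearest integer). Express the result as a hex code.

#56CE57 is rgb(86, 206, 87).
Per channel, c → c + 0.34(128 − c):
  R: 86 + 14.28 = 100.28 → 100
  G: 206 − 26.52 = 179.48 → 179
  B: 87 + 0.34×(128−87) = 87 + 13.94 = 100.94 → 101
rgb(100, 179, 101) = #64B365.

#64B365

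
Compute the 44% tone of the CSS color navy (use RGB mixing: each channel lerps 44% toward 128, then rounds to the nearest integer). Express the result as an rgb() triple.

rgb(56, 56, 128)

CSS navy is rgb(0, 0, 128).
Per channel, c → c + 0.44(128 − c):
  R: 0 + 0.44×(128−0) = 0 + 56.32 = 56.32 → 56
  G: 0 + 56.32 = 56.32 → 56
  B: 128 + 0.44×(128−128) = 128 + 0 = 128 → 128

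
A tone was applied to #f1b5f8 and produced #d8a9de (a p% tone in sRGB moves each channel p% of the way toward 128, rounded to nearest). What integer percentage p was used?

22%

#f1b5f8 is rgb(241, 181, 248); #d8a9de is rgb(216, 169, 222).
On the B channel (widest range): 222 ≈ 248 + (p/100)(128 − 248), so p ≈ 100×(222 − 248)/(128 − 248) = -2600/-120 = 21.67.
p = 22 reproduces all three channels after rounding.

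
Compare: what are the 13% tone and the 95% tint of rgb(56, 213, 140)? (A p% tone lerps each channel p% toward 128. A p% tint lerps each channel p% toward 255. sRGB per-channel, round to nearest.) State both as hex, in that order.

#41CA8A, #F5FDF9

13% tone:
  R: 56 + 9.36 = 65.36 → 65
  G: 213 − 11.05 = 201.95 → 202
  B: 140 + 0.13×(128−140) = 140 − 1.56 = 138.44 → 138
  → #41CA8A
95% tint:
  R: 56 + 0.95×(255−56) = 56 + 189.05 = 245.05 → 245
  G: 213 + 0.95×(255−213) = 213 + 39.9 = 252.9 → 253
  B: 140 + 0.95×(255−140) = 140 + 109.25 = 249.25 → 249
  → #F5FDF9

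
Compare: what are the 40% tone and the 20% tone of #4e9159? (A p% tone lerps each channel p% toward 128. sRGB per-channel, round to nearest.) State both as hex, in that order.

#4e9159 is rgb(78, 145, 89).
40% tone:
  R: 78 + 20 = 98 → 98
  G: 145 + 0.4×(128−145) = 145 − 6.8 = 138.2 → 138
  B: 89 + 0.4×(128−89) = 89 + 15.6 = 104.6 → 105
  → #628a69
20% tone:
  R: 78 + 0.2×(128−78) = 78 + 10 = 88 → 88
  G: 145 + 0.2×(128−145) = 145 − 3.4 = 141.6 → 142
  B: 89 + 0.2×(128−89) = 89 + 7.8 = 96.8 → 97
  → #588e61

#628a69, #588e61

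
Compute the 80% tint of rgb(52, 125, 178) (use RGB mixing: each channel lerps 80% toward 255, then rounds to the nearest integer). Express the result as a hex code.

Per channel, c → c + 0.8(255 − c):
  R: 52 + 162.4 = 214.4 → 214
  G: 125 + 104 = 229 → 229
  B: 178 + 0.8×(255−178) = 178 + 61.6 = 239.6 → 240
rgb(214, 229, 240) = #D6E5F0.

#D6E5F0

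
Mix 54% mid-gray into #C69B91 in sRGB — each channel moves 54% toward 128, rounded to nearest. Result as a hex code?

#C69B91 is rgb(198, 155, 145).
Per channel, c → c + 0.54(128 − c):
  R: 198 + 0.54×(128−198) = 198 − 37.8 = 160.2 → 160
  G: 155 + 0.54×(128−155) = 155 − 14.58 = 140.42 → 140
  B: 145 + 0.54×(128−145) = 145 − 9.18 = 135.82 → 136
rgb(160, 140, 136) = #A08C88.

#A08C88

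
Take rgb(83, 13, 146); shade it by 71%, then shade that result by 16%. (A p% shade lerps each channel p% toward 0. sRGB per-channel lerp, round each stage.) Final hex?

#140323

A 71% shade moves each channel 71% toward 0:
  R: 83 − 58.93 = 24.07 → 24
  G: 13 + 0.71×(0−13) = 13 − 9.23 = 3.77 → 4
  B: 146 + 0.71×(0−146) = 146 − 103.66 = 42.34 → 42
After the shade: rgb(24, 4, 42) = #18042A.
Per channel, c → c + 0.16(0 − c):
  R: 24 + 0.16×(0−24) = 24 − 3.84 = 20.16 → 20
  G: 4 + 0.16×(0−4) = 4 − 0.64 = 3.36 → 3
  B: 42 − 6.72 = 35.28 → 35
rgb(20, 3, 35) = #140323.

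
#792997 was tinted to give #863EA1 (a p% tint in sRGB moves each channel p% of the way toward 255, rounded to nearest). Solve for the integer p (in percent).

10%

#792997 is rgb(121, 41, 151); #863EA1 is rgb(134, 62, 161).
On the G channel (widest range): 62 ≈ 41 + (p/100)(255 − 41), so p ≈ 100×(62 − 41)/(255 − 41) = 2100/214 = 9.81.
p = 10 reproduces all three channels after rounding.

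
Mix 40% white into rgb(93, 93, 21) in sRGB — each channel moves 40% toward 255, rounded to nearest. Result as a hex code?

Lerp each channel 40% toward 255:
  R: 93 + 0.4×(255−93) = 93 + 64.8 = 157.8 → 158
  G: 93 + 64.8 = 157.8 → 158
  B: 21 + 93.6 = 114.6 → 115
rgb(158, 158, 115) = #9E9E73.

#9E9E73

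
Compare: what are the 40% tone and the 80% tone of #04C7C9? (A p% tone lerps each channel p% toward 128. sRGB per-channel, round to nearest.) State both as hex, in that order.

#04C7C9 is rgb(4, 199, 201).
40% tone:
  R: 4 + 0.4×(128−4) = 4 + 49.6 = 53.6 → 54
  G: 199 − 28.4 = 170.6 → 171
  B: 201 + 0.4×(128−201) = 201 − 29.2 = 171.8 → 172
  → #36ABAC
80% tone:
  R: 4 + 99.2 = 103.2 → 103
  G: 199 + 0.8×(128−199) = 199 − 56.8 = 142.2 → 142
  B: 201 + 0.8×(128−201) = 201 − 58.4 = 142.6 → 143
  → #678E8F

#36ABAC, #678E8F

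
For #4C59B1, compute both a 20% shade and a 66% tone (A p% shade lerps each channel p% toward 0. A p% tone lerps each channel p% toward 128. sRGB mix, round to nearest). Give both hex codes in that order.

#4C59B1 is rgb(76, 89, 177).
20% shade:
  R: 76 − 15.2 = 60.8 → 61
  G: 89 + 0.2×(0−89) = 89 − 17.8 = 71.2 → 71
  B: 177 + 0.2×(0−177) = 177 − 35.4 = 141.6 → 142
  → #3D478E
66% tone:
  R: 76 + 0.66×(128−76) = 76 + 34.32 = 110.32 → 110
  G: 89 + 25.74 = 114.74 → 115
  B: 177 + 0.66×(128−177) = 177 − 32.34 = 144.66 → 145
  → #6E7391

#3D478E, #6E7391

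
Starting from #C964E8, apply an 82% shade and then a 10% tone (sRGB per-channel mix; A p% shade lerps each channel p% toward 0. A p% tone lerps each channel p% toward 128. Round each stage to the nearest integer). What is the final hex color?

#2D1D33

#C964E8 is rgb(201, 100, 232).
An 82% shade moves each channel 82% toward 0:
  R: 201 + 0.82×(0−201) = 201 − 164.82 = 36.18 → 36
  G: 100 + 0.82×(0−100) = 100 − 82 = 18 → 18
  B: 232 + 0.82×(0−232) = 232 − 190.24 = 41.76 → 42
After the shade: rgb(36, 18, 42) = #24122A.
Lerp each channel 10% toward 128:
  R: 36 + 9.2 = 45.2 → 45
  G: 18 + 11 = 29 → 29
  B: 42 + 8.6 = 50.6 → 51
rgb(45, 29, 51) = #2D1D33.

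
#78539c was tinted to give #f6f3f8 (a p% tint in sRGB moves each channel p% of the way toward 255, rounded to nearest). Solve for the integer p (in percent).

93%

#78539c is rgb(120, 83, 156); #f6f3f8 is rgb(246, 243, 248).
On the G channel (widest range): 243 ≈ 83 + (p/100)(255 − 83), so p ≈ 100×(243 − 83)/(255 − 83) = 16000/172 = 93.02.
p = 93 reproduces all three channels after rounding.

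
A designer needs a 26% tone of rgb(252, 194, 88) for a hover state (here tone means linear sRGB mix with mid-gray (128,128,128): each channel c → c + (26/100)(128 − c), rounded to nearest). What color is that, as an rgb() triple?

rgb(220, 177, 98)

Per channel, c → c + 0.26(128 − c):
  R: 252 − 32.24 = 219.76 → 220
  G: 194 + 0.26×(128−194) = 194 − 17.16 = 176.84 → 177
  B: 88 + 0.26×(128−88) = 88 + 10.4 = 98.4 → 98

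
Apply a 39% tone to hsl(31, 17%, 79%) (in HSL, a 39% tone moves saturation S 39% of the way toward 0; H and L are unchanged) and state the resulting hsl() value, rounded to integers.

hsl(31, 10%, 79%)

S moves 39% from 17 toward 0: 17 − 6.63 = 10.37 → 10.
H and L are unchanged.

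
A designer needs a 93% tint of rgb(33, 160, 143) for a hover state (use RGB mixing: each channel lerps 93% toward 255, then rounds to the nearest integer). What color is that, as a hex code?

Lerp each channel 93% toward 255:
  R: 33 + 0.93×(255−33) = 33 + 206.46 = 239.46 → 239
  G: 160 + 0.93×(255−160) = 160 + 88.35 = 248.35 → 248
  B: 143 + 0.93×(255−143) = 143 + 104.16 = 247.16 → 247
rgb(239, 248, 247) = #eff8f7.

#eff8f7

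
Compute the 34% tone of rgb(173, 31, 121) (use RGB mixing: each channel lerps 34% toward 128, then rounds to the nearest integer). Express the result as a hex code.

Lerp each channel 34% toward 128:
  R: 173 − 15.3 = 157.7 → 158
  G: 31 + 0.34×(128−31) = 31 + 32.98 = 63.98 → 64
  B: 121 + 0.34×(128−121) = 121 + 2.38 = 123.38 → 123
rgb(158, 64, 123) = #9E407B.

#9E407B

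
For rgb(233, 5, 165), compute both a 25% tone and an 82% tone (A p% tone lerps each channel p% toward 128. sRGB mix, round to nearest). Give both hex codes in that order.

25% tone:
  R: 233 + 0.25×(128−233) = 233 − 26.25 = 206.75 → 207
  G: 5 + 30.75 = 35.75 → 36
  B: 165 + 0.25×(128−165) = 165 − 9.25 = 155.75 → 156
  → #cf249c
82% tone:
  R: 233 − 86.1 = 146.9 → 147
  G: 5 + 0.82×(128−5) = 5 + 100.86 = 105.86 → 106
  B: 165 + 0.82×(128−165) = 165 − 30.34 = 134.66 → 135
  → #936a87

#cf249c, #936a87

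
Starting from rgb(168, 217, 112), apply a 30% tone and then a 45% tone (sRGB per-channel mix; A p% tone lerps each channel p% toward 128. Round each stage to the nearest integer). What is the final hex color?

#8FA27A

Lerp each channel 30% toward 128:
  R: 168 − 12 = 156 → 156
  G: 217 + 0.3×(128−217) = 217 − 26.7 = 190.3 → 190
  B: 112 + 4.8 = 116.8 → 117
After the tone: rgb(156, 190, 117) = #9CBE75.
A 45% tone moves each channel 45% toward 128:
  R: 156 − 12.6 = 143.4 → 143
  G: 190 − 27.9 = 162.1 → 162
  B: 117 + 4.95 = 121.95 → 122
rgb(143, 162, 122) = #8FA27A.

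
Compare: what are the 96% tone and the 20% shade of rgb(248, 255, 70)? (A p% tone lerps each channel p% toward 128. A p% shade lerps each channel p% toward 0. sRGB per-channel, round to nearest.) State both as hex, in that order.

96% tone:
  R: 248 + 0.96×(128−248) = 248 − 115.2 = 132.8 → 133
  G: 255 + 0.96×(128−255) = 255 − 121.92 = 133.08 → 133
  B: 70 + 0.96×(128−70) = 70 + 55.68 = 125.68 → 126
  → #85857E
20% shade:
  R: 248 − 49.6 = 198.4 → 198
  G: 255 − 51 = 204 → 204
  B: 70 − 14 = 56 → 56
  → #C6CC38

#85857E, #C6CC38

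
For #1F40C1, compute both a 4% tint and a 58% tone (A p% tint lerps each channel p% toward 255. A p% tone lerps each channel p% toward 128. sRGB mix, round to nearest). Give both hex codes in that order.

#2848C3, #57659B

#1F40C1 is rgb(31, 64, 193).
4% tint:
  R: 31 + 8.96 = 39.96 → 40
  G: 64 + 0.04×(255−64) = 64 + 7.64 = 71.64 → 72
  B: 193 + 0.04×(255−193) = 193 + 2.48 = 195.48 → 195
  → #2848C3
58% tone:
  R: 31 + 56.26 = 87.26 → 87
  G: 64 + 0.58×(128−64) = 64 + 37.12 = 101.12 → 101
  B: 193 + 0.58×(128−193) = 193 − 37.7 = 155.3 → 155
  → #57659B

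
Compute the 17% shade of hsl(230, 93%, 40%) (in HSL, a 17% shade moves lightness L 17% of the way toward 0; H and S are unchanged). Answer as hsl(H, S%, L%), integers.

hsl(230, 93%, 33%)

L moves 17% from 40 toward 0: 40 − 6.8 = 33.2 → 33.
H and S are unchanged.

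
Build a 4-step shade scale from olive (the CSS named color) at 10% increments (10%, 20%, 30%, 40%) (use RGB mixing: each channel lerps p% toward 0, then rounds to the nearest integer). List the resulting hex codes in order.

#737300, #666600, #5a5a00, #4d4d00

CSS olive is rgb(128, 128, 0).
10%: (128 − 12.8 = 115.2→115, 128 − 12.8 = 115.2→115, 0→0) → #737300
20%: (128 − 25.6 = 102.4→102, 128 − 25.6 = 102.4→102, 0→0) → #666600
30%: (128 − 38.4 = 89.6→90, 128 − 38.4 = 89.6→90, 0→0) → #5a5a00
40%: (128 − 51.2 = 76.8→77, 128 − 51.2 = 76.8→77, 0→0) → #4d4d00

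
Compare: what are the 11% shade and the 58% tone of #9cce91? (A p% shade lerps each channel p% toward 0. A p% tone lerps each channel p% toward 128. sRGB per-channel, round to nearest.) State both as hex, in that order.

#8bb781, #8ca187

#9cce91 is rgb(156, 206, 145).
11% shade:
  R: 156 + 0.11×(0−156) = 156 − 17.16 = 138.84 → 139
  G: 206 − 22.66 = 183.34 → 183
  B: 145 + 0.11×(0−145) = 145 − 15.95 = 129.05 → 129
  → #8bb781
58% tone:
  R: 156 + 0.58×(128−156) = 156 − 16.24 = 139.76 → 140
  G: 206 − 45.24 = 160.76 → 161
  B: 145 + 0.58×(128−145) = 145 − 9.86 = 135.14 → 135
  → #8ca187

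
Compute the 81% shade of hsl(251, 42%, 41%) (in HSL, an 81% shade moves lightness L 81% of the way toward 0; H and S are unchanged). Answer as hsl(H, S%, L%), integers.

L moves 81% from 41 toward 0: 41 − 33.21 = 7.79 → 8.
H and S are unchanged.

hsl(251, 42%, 8%)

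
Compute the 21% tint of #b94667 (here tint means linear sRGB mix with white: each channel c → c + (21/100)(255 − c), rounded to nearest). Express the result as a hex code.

#b94667 is rgb(185, 70, 103).
A 21% tint moves each channel 21% toward 255:
  R: 185 + 0.21×(255−185) = 185 + 14.7 = 199.7 → 200
  G: 70 + 38.85 = 108.85 → 109
  B: 103 + 31.92 = 134.92 → 135
rgb(200, 109, 135) = #c86d87.

#c86d87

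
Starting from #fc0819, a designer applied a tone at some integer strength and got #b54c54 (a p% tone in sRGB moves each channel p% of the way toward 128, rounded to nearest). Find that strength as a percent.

57%

#fc0819 is rgb(252, 8, 25); #b54c54 is rgb(181, 76, 84).
On the R channel (widest range): 181 ≈ 252 + (p/100)(128 − 252), so p ≈ 100×(181 − 252)/(128 − 252) = -7100/-124 = 57.26.
p = 57 reproduces all three channels after rounding.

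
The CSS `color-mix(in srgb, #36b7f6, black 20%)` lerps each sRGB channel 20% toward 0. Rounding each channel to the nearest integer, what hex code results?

#2b92c5

#36b7f6 is rgb(54, 183, 246).
A 20% shade moves each channel 20% toward 0:
  R: 54 + 0.2×(0−54) = 54 − 10.8 = 43.2 → 43
  G: 183 + 0.2×(0−183) = 183 − 36.6 = 146.4 → 146
  B: 246 + 0.2×(0−246) = 246 − 49.2 = 196.8 → 197
rgb(43, 146, 197) = #2b92c5.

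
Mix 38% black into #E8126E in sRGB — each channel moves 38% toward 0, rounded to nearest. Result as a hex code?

#900B44

#E8126E is rgb(232, 18, 110).
Lerp each channel 38% toward 0:
  R: 232 + 0.38×(0−232) = 232 − 88.16 = 143.84 → 144
  G: 18 + 0.38×(0−18) = 18 − 6.84 = 11.16 → 11
  B: 110 − 41.8 = 68.2 → 68
rgb(144, 11, 68) = #900B44.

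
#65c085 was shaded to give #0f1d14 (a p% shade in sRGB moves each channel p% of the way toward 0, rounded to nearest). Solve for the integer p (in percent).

85%

#65c085 is rgb(101, 192, 133); #0f1d14 is rgb(15, 29, 20).
On the G channel (widest range): 29 ≈ 192 + (p/100)(0 − 192), so p ≈ 100×(29 − 192)/(0 − 192) = -16300/-192 = 84.90.
p = 85 reproduces all three channels after rounding.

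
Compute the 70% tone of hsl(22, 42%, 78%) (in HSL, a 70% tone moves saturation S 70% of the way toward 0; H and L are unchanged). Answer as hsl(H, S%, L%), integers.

hsl(22, 13%, 78%)

S moves 70% from 42 toward 0: 42 − 29.4 = 12.6 → 13.
H and L are unchanged.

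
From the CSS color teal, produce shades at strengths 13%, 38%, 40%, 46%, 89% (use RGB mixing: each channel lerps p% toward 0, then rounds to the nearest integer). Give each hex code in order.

#006F6F, #004F4F, #004D4D, #004545, #000E0E

CSS teal is rgb(0, 128, 128).
13%: (0→0, 128 − 16.64 = 111.36→111, 128 − 16.64 = 111.36→111) → #006F6F
38%: (0→0, 128 − 48.64 = 79.36→79, 128 − 48.64 = 79.36→79) → #004F4F
40%: (0→0, 128 − 51.2 = 76.8→77, 128 − 51.2 = 76.8→77) → #004D4D
46%: (0→0, 128 − 58.88 = 69.12→69, 128 − 58.88 = 69.12→69) → #004545
89%: (0→0, 128 − 113.92 = 14.08→14, 128 − 113.92 = 14.08→14) → #000E0E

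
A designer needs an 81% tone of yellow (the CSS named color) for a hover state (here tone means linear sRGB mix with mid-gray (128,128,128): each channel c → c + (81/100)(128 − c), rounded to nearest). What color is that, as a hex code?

#989868

CSS yellow is rgb(255, 255, 0).
Lerp each channel 81% toward 128:
  R: 255 − 102.87 = 152.13 → 152
  G: 255 + 0.81×(128−255) = 255 − 102.87 = 152.13 → 152
  B: 0 + 0.81×(128−0) = 0 + 103.68 = 103.68 → 104
rgb(152, 152, 104) = #989868.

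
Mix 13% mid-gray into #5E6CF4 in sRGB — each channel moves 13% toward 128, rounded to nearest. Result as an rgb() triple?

rgb(98, 111, 229)

#5E6CF4 is rgb(94, 108, 244).
Lerp each channel 13% toward 128:
  R: 94 + 0.13×(128−94) = 94 + 4.42 = 98.42 → 98
  G: 108 + 2.6 = 110.6 → 111
  B: 244 − 15.08 = 228.92 → 229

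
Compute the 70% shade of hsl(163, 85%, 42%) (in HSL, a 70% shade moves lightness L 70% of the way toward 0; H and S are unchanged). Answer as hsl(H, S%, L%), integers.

L moves 70% from 42 toward 0: 42 − 29.4 = 12.6 → 13.
H and S are unchanged.

hsl(163, 85%, 13%)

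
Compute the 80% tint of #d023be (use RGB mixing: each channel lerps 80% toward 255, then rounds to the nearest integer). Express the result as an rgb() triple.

rgb(246, 211, 242)

#d023be is rgb(208, 35, 190).
An 80% tint moves each channel 80% toward 255:
  R: 208 + 37.6 = 245.6 → 246
  G: 35 + 0.8×(255−35) = 35 + 176 = 211 → 211
  B: 190 + 0.8×(255−190) = 190 + 52 = 242 → 242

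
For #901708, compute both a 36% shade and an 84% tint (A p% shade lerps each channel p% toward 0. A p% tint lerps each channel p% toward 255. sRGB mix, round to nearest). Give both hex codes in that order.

#5c0f05, #eddad7

#901708 is rgb(144, 23, 8).
36% shade:
  R: 144 − 51.84 = 92.16 → 92
  G: 23 + 0.36×(0−23) = 23 − 8.28 = 14.72 → 15
  B: 8 + 0.36×(0−8) = 8 − 2.88 = 5.12 → 5
  → #5c0f05
84% tint:
  R: 144 + 0.84×(255−144) = 144 + 93.24 = 237.24 → 237
  G: 23 + 0.84×(255−23) = 23 + 194.88 = 217.88 → 218
  B: 8 + 207.48 = 215.48 → 215
  → #eddad7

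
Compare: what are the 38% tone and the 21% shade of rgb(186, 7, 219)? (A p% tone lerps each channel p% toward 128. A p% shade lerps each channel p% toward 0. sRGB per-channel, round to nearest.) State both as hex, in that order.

38% tone:
  R: 186 + 0.38×(128−186) = 186 − 22.04 = 163.96 → 164
  G: 7 + 0.38×(128−7) = 7 + 45.98 = 52.98 → 53
  B: 219 + 0.38×(128−219) = 219 − 34.58 = 184.42 → 184
  → #A435B8
21% shade:
  R: 186 + 0.21×(0−186) = 186 − 39.06 = 146.94 → 147
  G: 7 + 0.21×(0−7) = 7 − 1.47 = 5.53 → 6
  B: 219 − 45.99 = 173.01 → 173
  → #9306AD

#A435B8, #9306AD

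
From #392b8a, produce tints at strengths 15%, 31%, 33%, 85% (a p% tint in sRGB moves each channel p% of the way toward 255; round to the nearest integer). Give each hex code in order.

#574b9c, #766dae, #7a71b1, #e1dfed

#392b8a is rgb(57, 43, 138).
15%: (57 + 29.7 = 86.7→87, 43 + 31.8 = 74.8→75, 138 + 17.55 = 155.55→156) → #574b9c
31%: (57 + 61.38 = 118.38→118, 43 + 65.72 = 108.72→109, 138 + 36.27 = 174.27→174) → #766dae
33%: (57 + 65.34 = 122.34→122, 43 + 69.96 = 112.96→113, 138 + 38.61 = 176.61→177) → #7a71b1
85%: (57 + 168.3 = 225.3→225, 43 + 180.2 = 223.2→223, 138 + 99.45 = 237.45→237) → #e1dfed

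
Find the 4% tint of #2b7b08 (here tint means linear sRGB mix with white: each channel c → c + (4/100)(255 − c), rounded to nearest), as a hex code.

#338012

#2b7b08 is rgb(43, 123, 8).
A 4% tint moves each channel 4% toward 255:
  R: 43 + 0.04×(255−43) = 43 + 8.48 = 51.48 → 51
  G: 123 + 0.04×(255−123) = 123 + 5.28 = 128.28 → 128
  B: 8 + 9.88 = 17.88 → 18
rgb(51, 128, 18) = #338012.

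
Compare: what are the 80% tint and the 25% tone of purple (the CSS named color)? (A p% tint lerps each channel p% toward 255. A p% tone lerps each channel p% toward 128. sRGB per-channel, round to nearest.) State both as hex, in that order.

CSS purple is rgb(128, 0, 128).
80% tint:
  R: 128 + 101.6 = 229.6 → 230
  G: 0 + 204 = 204 → 204
  B: 128 + 0.8×(255−128) = 128 + 101.6 = 229.6 → 230
  → #E6CCE6
25% tone:
  R: 128 + 0 = 128 → 128
  G: 0 + 0.25×(128−0) = 0 + 32 = 32 → 32
  B: 128 + 0.25×(128−128) = 128 + 0 = 128 → 128
  → #802080

#E6CCE6, #802080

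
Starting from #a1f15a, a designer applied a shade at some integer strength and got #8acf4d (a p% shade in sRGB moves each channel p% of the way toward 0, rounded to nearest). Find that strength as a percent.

14%

#a1f15a is rgb(161, 241, 90); #8acf4d is rgb(138, 207, 77).
On the G channel (widest range): 207 ≈ 241 + (p/100)(0 − 241), so p ≈ 100×(207 − 241)/(0 − 241) = -3400/-241 = 14.11.
p = 14 reproduces all three channels after rounding.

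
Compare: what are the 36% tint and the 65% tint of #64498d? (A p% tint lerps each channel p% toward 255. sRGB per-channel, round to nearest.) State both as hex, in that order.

#9c8bb6, #c9bfd7

#64498d is rgb(100, 73, 141).
36% tint:
  R: 100 + 0.36×(255−100) = 100 + 55.8 = 155.8 → 156
  G: 73 + 0.36×(255−73) = 73 + 65.52 = 138.52 → 139
  B: 141 + 0.36×(255−141) = 141 + 41.04 = 182.04 → 182
  → #9c8bb6
65% tint:
  R: 100 + 0.65×(255−100) = 100 + 100.75 = 200.75 → 201
  G: 73 + 0.65×(255−73) = 73 + 118.3 = 191.3 → 191
  B: 141 + 0.65×(255−141) = 141 + 74.1 = 215.1 → 215
  → #c9bfd7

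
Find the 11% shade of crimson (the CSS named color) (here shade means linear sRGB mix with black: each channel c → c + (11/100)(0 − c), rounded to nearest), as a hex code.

CSS crimson is rgb(220, 20, 60).
Per channel, c → c + 0.11(0 − c):
  R: 220 + 0.11×(0−220) = 220 − 24.2 = 195.8 → 196
  G: 20 + 0.11×(0−20) = 20 − 2.2 = 17.8 → 18
  B: 60 − 6.6 = 53.4 → 53
rgb(196, 18, 53) = #c41235.

#c41235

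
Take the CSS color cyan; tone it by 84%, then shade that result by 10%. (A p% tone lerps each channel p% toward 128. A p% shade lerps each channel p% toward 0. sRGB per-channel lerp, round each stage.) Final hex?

CSS cyan is rgb(0, 255, 255).
Per channel, c → c + 0.84(128 − c):
  R: 0 + 0.84×(128−0) = 0 + 107.52 = 107.52 → 108
  G: 255 + 0.84×(128−255) = 255 − 106.68 = 148.32 → 148
  B: 255 − 106.68 = 148.32 → 148
After the tone: rgb(108, 148, 148) = #6c9494.
A 10% shade moves each channel 10% toward 0:
  R: 108 + 0.1×(0−108) = 108 − 10.8 = 97.2 → 97
  G: 148 + 0.1×(0−148) = 148 − 14.8 = 133.2 → 133
  B: 148 + 0.1×(0−148) = 148 − 14.8 = 133.2 → 133
rgb(97, 133, 133) = #618585.

#618585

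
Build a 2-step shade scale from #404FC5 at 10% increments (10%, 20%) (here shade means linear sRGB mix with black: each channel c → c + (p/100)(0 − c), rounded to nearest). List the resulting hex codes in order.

#404FC5 is rgb(64, 79, 197).
10%: (64 − 6.4 = 57.6→58, 79 − 7.9 = 71.1→71, 197 − 19.7 = 177.3→177) → #3A47B1
20%: (64 − 12.8 = 51.2→51, 79 − 15.8 = 63.2→63, 197 − 39.4 = 157.6→158) → #333F9E

#3A47B1, #333F9E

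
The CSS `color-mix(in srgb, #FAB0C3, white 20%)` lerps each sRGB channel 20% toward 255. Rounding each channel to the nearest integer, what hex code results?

#FAB0C3 is rgb(250, 176, 195).
Lerp each channel 20% toward 255:
  R: 250 + 1 = 251 → 251
  G: 176 + 0.2×(255−176) = 176 + 15.8 = 191.8 → 192
  B: 195 + 0.2×(255−195) = 195 + 12 = 207 → 207
rgb(251, 192, 207) = #FBC0CF.

#FBC0CF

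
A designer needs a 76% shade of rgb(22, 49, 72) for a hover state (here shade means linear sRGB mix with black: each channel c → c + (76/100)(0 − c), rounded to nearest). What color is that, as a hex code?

#050C11

Per channel, c → c + 0.76(0 − c):
  R: 22 − 16.72 = 5.28 → 5
  G: 49 − 37.24 = 11.76 → 12
  B: 72 + 0.76×(0−72) = 72 − 54.72 = 17.28 → 17
rgb(5, 12, 17) = #050C11.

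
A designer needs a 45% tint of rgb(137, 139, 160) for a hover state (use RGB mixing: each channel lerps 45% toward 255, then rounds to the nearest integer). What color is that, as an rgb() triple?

rgb(190, 191, 203)

Lerp each channel 45% toward 255:
  R: 137 + 0.45×(255−137) = 137 + 53.1 = 190.1 → 190
  G: 139 + 0.45×(255−139) = 139 + 52.2 = 191.2 → 191
  B: 160 + 0.45×(255−160) = 160 + 42.75 = 202.75 → 203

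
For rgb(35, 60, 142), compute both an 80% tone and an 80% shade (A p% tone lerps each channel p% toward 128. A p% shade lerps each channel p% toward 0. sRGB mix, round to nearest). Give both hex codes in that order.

80% tone:
  R: 35 + 74.4 = 109.4 → 109
  G: 60 + 0.8×(128−60) = 60 + 54.4 = 114.4 → 114
  B: 142 − 11.2 = 130.8 → 131
  → #6d7283
80% shade:
  R: 35 + 0.8×(0−35) = 35 − 28 = 7 → 7
  G: 60 + 0.8×(0−60) = 60 − 48 = 12 → 12
  B: 142 − 113.6 = 28.4 → 28
  → #070c1c

#6d7283, #070c1c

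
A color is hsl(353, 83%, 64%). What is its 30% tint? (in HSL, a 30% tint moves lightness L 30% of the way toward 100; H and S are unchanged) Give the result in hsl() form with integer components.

hsl(353, 83%, 75%)

L moves 30% from 64 toward 100: 64 + 10.8 = 74.8 → 75.
H and S are unchanged.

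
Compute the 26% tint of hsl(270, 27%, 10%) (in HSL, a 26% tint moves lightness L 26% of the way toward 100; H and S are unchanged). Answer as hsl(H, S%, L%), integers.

L moves 26% from 10 toward 100: 10 + 23.4 = 33.4 → 33.
H and S are unchanged.

hsl(270, 27%, 33%)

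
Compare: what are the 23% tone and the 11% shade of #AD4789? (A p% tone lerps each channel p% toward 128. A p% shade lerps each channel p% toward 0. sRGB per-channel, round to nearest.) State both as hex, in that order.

#AD4789 is rgb(173, 71, 137).
23% tone:
  R: 173 + 0.23×(128−173) = 173 − 10.35 = 162.65 → 163
  G: 71 + 0.23×(128−71) = 71 + 13.11 = 84.11 → 84
  B: 137 + 0.23×(128−137) = 137 − 2.07 = 134.93 → 135
  → #A35487
11% shade:
  R: 173 + 0.11×(0−173) = 173 − 19.03 = 153.97 → 154
  G: 71 − 7.81 = 63.19 → 63
  B: 137 + 0.11×(0−137) = 137 − 15.07 = 121.93 → 122
  → #9A3F7A

#A35487, #9A3F7A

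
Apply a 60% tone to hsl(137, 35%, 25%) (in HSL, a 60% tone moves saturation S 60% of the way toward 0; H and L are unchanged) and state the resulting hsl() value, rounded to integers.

hsl(137, 14%, 25%)

S moves 60% from 35 toward 0: 35 − 21 = 14 → 14.
H and L are unchanged.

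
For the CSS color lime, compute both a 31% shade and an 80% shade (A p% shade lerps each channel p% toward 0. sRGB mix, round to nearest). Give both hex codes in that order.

CSS lime is rgb(0, 255, 0).
31% shade:
  R: 0 + 0.31×(0−0) = 0 + 0 = 0 → 0
  G: 255 − 79.05 = 175.95 → 176
  B: 0 + 0.31×(0−0) = 0 + 0 = 0 → 0
  → #00B000
80% shade:
  R: 0 + 0.8×(0−0) = 0 + 0 = 0 → 0
  G: 255 + 0.8×(0−255) = 255 − 204 = 51 → 51
  B: 0 + 0.8×(0−0) = 0 + 0 = 0 → 0
  → #003300

#00B000, #003300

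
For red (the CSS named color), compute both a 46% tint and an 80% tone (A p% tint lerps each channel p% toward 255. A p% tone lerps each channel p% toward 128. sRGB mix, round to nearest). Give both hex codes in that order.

CSS red is rgb(255, 0, 0).
46% tint:
  R: 255 + 0.46×(255−255) = 255 + 0 = 255 → 255
  G: 0 + 0.46×(255−0) = 0 + 117.3 = 117.3 → 117
  B: 0 + 117.3 = 117.3 → 117
  → #FF7575
80% tone:
  R: 255 + 0.8×(128−255) = 255 − 101.6 = 153.4 → 153
  G: 0 + 0.8×(128−0) = 0 + 102.4 = 102.4 → 102
  B: 0 + 102.4 = 102.4 → 102
  → #996666

#FF7575, #996666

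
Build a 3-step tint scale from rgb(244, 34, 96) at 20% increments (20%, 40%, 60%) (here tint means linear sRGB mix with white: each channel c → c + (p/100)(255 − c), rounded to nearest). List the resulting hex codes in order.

20%: (244 + 2.2 = 246.2→246, 34 + 44.2 = 78.2→78, 96 + 31.8 = 127.8→128) → #F64E80
40%: (244 + 4.4 = 248.4→248, 34 + 88.4 = 122.4→122, 96 + 63.6 = 159.6→160) → #F87AA0
60%: (244 + 6.6 = 250.6→251, 34 + 132.6 = 166.6→167, 96 + 95.4 = 191.4→191) → #FBA7BF

#F64E80, #F87AA0, #FBA7BF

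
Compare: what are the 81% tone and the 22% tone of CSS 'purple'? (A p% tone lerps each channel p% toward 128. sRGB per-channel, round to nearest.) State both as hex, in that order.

CSS purple is rgb(128, 0, 128).
81% tone:
  R: 128 + 0.81×(128−128) = 128 + 0 = 128 → 128
  G: 0 + 103.68 = 103.68 → 104
  B: 128 + 0.81×(128−128) = 128 + 0 = 128 → 128
  → #806880
22% tone:
  R: 128 + 0.22×(128−128) = 128 + 0 = 128 → 128
  G: 0 + 0.22×(128−0) = 0 + 28.16 = 28.16 → 28
  B: 128 + 0.22×(128−128) = 128 + 0 = 128 → 128
  → #801c80

#806880, #801c80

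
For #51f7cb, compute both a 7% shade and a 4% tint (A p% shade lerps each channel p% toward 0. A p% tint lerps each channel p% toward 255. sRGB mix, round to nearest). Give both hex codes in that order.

#4be6bd, #58f7cd

#51f7cb is rgb(81, 247, 203).
7% shade:
  R: 81 − 5.67 = 75.33 → 75
  G: 247 + 0.07×(0−247) = 247 − 17.29 = 229.71 → 230
  B: 203 − 14.21 = 188.79 → 189
  → #4be6bd
4% tint:
  R: 81 + 0.04×(255−81) = 81 + 6.96 = 87.96 → 88
  G: 247 + 0.04×(255−247) = 247 + 0.32 = 247.32 → 247
  B: 203 + 0.04×(255−203) = 203 + 2.08 = 205.08 → 205
  → #58f7cd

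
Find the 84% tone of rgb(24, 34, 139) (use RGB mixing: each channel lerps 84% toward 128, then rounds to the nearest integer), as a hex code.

Lerp each channel 84% toward 128:
  R: 24 + 87.36 = 111.36 → 111
  G: 34 + 0.84×(128−34) = 34 + 78.96 = 112.96 → 113
  B: 139 + 0.84×(128−139) = 139 − 9.24 = 129.76 → 130
rgb(111, 113, 130) = #6F7182.

#6F7182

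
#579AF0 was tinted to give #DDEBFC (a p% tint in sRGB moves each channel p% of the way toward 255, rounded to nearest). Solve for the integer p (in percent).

#579AF0 is rgb(87, 154, 240); #DDEBFC is rgb(221, 235, 252).
On the R channel (widest range): 221 ≈ 87 + (p/100)(255 − 87), so p ≈ 100×(221 − 87)/(255 − 87) = 13400/168 = 79.76.
p = 80 reproduces all three channels after rounding.

80%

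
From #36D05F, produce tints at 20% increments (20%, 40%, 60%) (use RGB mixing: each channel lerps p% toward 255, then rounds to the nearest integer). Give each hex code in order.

#36D05F is rgb(54, 208, 95).
20%: (54 + 40.2 = 94.2→94, 208 + 9.4 = 217.4→217, 95 + 32 = 127→127) → #5ED97F
40%: (54 + 80.4 = 134.4→134, 208 + 18.8 = 226.8→227, 95 + 64 = 159→159) → #86E39F
60%: (54 + 120.6 = 174.6→175, 208 + 28.2 = 236.2→236, 95 + 96 = 191→191) → #AFECBF

#5ED97F, #86E39F, #AFECBF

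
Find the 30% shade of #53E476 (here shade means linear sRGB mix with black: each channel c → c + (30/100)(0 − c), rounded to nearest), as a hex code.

#53E476 is rgb(83, 228, 118).
Per channel, c → c + 0.3(0 − c):
  R: 83 + 0.3×(0−83) = 83 − 24.9 = 58.1 → 58
  G: 228 + 0.3×(0−228) = 228 − 68.4 = 159.6 → 160
  B: 118 + 0.3×(0−118) = 118 − 35.4 = 82.6 → 83
rgb(58, 160, 83) = #3AA053.

#3AA053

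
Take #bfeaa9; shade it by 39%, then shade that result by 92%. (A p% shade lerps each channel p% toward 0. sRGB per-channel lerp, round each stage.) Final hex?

#bfeaa9 is rgb(191, 234, 169).
Per channel, c → c + 0.39(0 − c):
  R: 191 − 74.49 = 116.51 → 117
  G: 234 + 0.39×(0−234) = 234 − 91.26 = 142.74 → 143
  B: 169 − 65.91 = 103.09 → 103
After the shade: rgb(117, 143, 103) = #758f67.
Lerp each channel 92% toward 0:
  R: 117 − 107.64 = 9.36 → 9
  G: 143 − 131.56 = 11.44 → 11
  B: 103 + 0.92×(0−103) = 103 − 94.76 = 8.24 → 8
rgb(9, 11, 8) = #090b08.

#090b08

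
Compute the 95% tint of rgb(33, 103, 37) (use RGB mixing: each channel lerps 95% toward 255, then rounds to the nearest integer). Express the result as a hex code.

#f4f7f4

Lerp each channel 95% toward 255:
  R: 33 + 210.9 = 243.9 → 244
  G: 103 + 0.95×(255−103) = 103 + 144.4 = 247.4 → 247
  B: 37 + 207.1 = 244.1 → 244
rgb(244, 247, 244) = #f4f7f4.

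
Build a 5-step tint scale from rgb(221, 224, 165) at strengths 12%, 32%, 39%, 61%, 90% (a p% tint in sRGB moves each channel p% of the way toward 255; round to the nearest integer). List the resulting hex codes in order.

#E1E4B0, #E8EAC2, #EAECC8, #F2F3DC, #FCFCF6

12%: (221 + 4.08 = 225.08→225, 224 + 3.72 = 227.72→228, 165 + 10.8 = 175.8→176) → #E1E4B0
32%: (221 + 10.88 = 231.88→232, 224 + 9.92 = 233.92→234, 165 + 28.8 = 193.8→194) → #E8EAC2
39%: (221 + 13.26 = 234.26→234, 224 + 12.09 = 236.09→236, 165 + 35.1 = 200.1→200) → #EAECC8
61%: (221 + 20.74 = 241.74→242, 224 + 18.91 = 242.91→243, 165 + 54.9 = 219.9→220) → #F2F3DC
90%: (221 + 30.6 = 251.6→252, 224 + 27.9 = 251.9→252, 165 + 81 = 246→246) → #FCFCF6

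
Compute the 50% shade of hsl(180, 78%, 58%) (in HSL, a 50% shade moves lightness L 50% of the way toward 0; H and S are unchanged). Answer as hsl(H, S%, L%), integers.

L moves 50% from 58 toward 0: 58 − 29 = 29 → 29.
H and S are unchanged.

hsl(180, 78%, 29%)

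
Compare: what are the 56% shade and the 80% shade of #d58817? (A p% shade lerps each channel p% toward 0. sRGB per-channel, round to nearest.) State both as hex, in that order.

#d58817 is rgb(213, 136, 23).
56% shade:
  R: 213 − 119.28 = 93.72 → 94
  G: 136 + 0.56×(0−136) = 136 − 76.16 = 59.84 → 60
  B: 23 + 0.56×(0−23) = 23 − 12.88 = 10.12 → 10
  → #5e3c0a
80% shade:
  R: 213 − 170.4 = 42.6 → 43
  G: 136 − 108.8 = 27.2 → 27
  B: 23 + 0.8×(0−23) = 23 − 18.4 = 4.6 → 5
  → #2b1b05

#5e3c0a, #2b1b05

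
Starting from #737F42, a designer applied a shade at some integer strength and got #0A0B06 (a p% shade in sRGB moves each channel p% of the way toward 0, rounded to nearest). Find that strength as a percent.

91%

#737F42 is rgb(115, 127, 66); #0A0B06 is rgb(10, 11, 6).
On the G channel (widest range): 11 ≈ 127 + (p/100)(0 − 127), so p ≈ 100×(11 − 127)/(0 − 127) = -11600/-127 = 91.34.
p = 91 reproduces all three channels after rounding.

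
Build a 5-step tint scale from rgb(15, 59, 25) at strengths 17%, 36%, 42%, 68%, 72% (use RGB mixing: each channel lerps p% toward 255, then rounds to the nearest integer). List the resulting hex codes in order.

#385c40, #65826c, #748d7a, #b2c0b5, #bcc8bf

17%: (15 + 40.8 = 55.8→56, 59 + 33.32 = 92.32→92, 25 + 39.1 = 64.1→64) → #385c40
36%: (15 + 86.4 = 101.4→101, 59 + 70.56 = 129.56→130, 25 + 82.8 = 107.8→108) → #65826c
42%: (15 + 100.8 = 115.8→116, 59 + 82.32 = 141.32→141, 25 + 96.6 = 121.6→122) → #748d7a
68%: (15 + 163.2 = 178.2→178, 59 + 133.28 = 192.28→192, 25 + 156.4 = 181.4→181) → #b2c0b5
72%: (15 + 172.8 = 187.8→188, 59 + 141.12 = 200.12→200, 25 + 165.6 = 190.6→191) → #bcc8bf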